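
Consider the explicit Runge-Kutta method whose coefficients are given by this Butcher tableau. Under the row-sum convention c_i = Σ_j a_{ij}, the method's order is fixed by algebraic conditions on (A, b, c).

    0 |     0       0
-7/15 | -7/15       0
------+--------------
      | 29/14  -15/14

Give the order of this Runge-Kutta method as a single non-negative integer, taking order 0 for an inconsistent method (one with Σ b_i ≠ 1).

2

b = (29/14, -15/14)
c = (0, -7/15)
Σ b_i: 29/14·1 + (-15/14)·1 = 1 ✓
b·c: (-15/14)·(-7/15) = 1/2 ✓; 2 stages ⇒ order 2.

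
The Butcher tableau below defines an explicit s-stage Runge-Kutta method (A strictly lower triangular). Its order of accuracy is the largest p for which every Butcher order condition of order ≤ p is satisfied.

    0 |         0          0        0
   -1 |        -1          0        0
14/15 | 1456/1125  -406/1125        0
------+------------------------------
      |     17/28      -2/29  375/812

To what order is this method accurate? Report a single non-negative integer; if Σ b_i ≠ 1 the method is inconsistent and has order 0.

3

b = (17/28, -2/29, 375/812)
c = (0, -1, 14/15)
Ac = (0, 0, 406/1125)
Σ b_i: 17/28·1 + (-2/29)·1 + 375/812·1 = 1 ✓
b·c: (-2/29)·(-1) + 375/812·14/15 = 1/2 ✓
b·c²: (-2/29)·1 + 375/812·196/225 = 1/3 ✓
b·Ac: 375/812·406/1125 = 1/6 ✓; 3 stages ⇒ order 3.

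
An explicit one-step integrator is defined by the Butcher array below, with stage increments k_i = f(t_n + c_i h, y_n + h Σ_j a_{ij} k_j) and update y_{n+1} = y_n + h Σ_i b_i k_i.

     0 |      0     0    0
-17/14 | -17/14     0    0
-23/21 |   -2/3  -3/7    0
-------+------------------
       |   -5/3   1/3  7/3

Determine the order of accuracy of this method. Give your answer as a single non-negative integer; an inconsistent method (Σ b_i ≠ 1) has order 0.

1

b = (-5/3, 1/3, 7/3)
c = (0, -17/14, -23/21)
Ac = (0, 0, 51/98)
Σ b_i: (-5/3)·1 + 1/3·1 + 7/3·1 = 1 ✓
b·c: 1/3·(-17/14) + 7/3·(-23/21) = -373/126 ≠ 1/2 ⇒ order 1.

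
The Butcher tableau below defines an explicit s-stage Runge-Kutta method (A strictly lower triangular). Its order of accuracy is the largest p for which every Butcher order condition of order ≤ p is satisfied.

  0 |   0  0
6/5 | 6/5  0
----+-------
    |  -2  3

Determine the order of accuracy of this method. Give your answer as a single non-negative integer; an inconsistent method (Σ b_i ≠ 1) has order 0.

1

b = (-2, 3)
c = (0, 6/5)
Σ b_i: (-2)·1 + 3·1 = 1 ✓
b·c: 3·6/5 = 18/5 ≠ 1/2 ⇒ order 1.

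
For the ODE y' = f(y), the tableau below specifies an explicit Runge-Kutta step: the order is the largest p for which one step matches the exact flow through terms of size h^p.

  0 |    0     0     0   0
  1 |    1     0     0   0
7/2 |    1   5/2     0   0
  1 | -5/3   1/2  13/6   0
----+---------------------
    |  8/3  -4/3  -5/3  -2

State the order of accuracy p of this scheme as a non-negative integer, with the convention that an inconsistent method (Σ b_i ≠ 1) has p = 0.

0

b = (8/3, -4/3, -5/3, -2)
c = (0, 1, 7/2, 1)
Ac = (0, 0, 5/2, 97/12)
Σ b_i: 8/3·1 + (-4/3)·1 + (-5/3)·1 + (-2)·1 = -7/3 ≠ 1 ⇒ order 0.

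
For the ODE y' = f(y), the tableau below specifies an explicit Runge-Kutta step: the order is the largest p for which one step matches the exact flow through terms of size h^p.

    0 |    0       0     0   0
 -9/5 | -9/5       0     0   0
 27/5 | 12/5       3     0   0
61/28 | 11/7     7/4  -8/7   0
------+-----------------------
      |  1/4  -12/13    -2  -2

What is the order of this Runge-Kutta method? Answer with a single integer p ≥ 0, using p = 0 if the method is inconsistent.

b = (1/4, -12/13, -2, -2)
c = (0, -9/5, 27/5, 61/28)
Ac = (0, 0, -27/5, -261/28)
Σ b_i: 1/4·1 + (-12/13)·1 + (-2)·1 + (-2)·1 = -243/52 ≠ 1 ⇒ order 0.

0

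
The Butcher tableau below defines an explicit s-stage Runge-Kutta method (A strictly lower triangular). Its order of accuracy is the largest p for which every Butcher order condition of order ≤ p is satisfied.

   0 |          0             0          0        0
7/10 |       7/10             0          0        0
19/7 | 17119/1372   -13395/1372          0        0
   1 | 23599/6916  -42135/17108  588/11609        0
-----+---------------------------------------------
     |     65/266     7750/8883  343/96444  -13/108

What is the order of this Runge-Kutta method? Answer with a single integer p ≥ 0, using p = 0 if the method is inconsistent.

4

b = (65/266, 7750/8883, 343/96444, -13/108)
c = (0, 7/10, 19/7, 1)
Ac = (0, 0, -2679/392, -165/104)
Σ b_i: 65/266·1 + 7750/8883·1 + 343/96444·1 + (-13/108)·1 = 1 ✓
b·c: 7750/8883·7/10 + 343/96444·19/7 + (-13/108)·1 = 1/2 ✓
b·c²: 7750/8883·49/100 + 343/96444·361/49 + (-13/108)·1 = 1/3 ✓
b·Ac: 343/96444·(-2679/392) + (-13/108)·(-165/104) = 1/6 ✓
b·c³: 7750/8883·343/1000 + 343/96444·6859/343 + (-13/108)·1 = 1/4 ✓
b·(c∘Ac): 343/96444·(-50901/2744) + (-13/108)·(-165/104) = 1/8 ✓
b·Ac²: 343/96444·(-2679/560) + (-13/108)·(-867/1040) = 1/12 ✓
b·A²c: (-13/108)·(-9/26) = 1/24 ✓; 4 stages ⇒ order 4.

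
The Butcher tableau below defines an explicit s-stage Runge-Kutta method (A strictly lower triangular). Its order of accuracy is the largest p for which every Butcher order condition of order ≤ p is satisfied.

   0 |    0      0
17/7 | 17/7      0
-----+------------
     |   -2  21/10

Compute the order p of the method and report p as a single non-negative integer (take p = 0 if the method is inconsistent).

0

b = (-2, 21/10)
c = (0, 17/7)
Σ b_i: (-2)·1 + 21/10·1 = 1/10 ≠ 1 ⇒ order 0.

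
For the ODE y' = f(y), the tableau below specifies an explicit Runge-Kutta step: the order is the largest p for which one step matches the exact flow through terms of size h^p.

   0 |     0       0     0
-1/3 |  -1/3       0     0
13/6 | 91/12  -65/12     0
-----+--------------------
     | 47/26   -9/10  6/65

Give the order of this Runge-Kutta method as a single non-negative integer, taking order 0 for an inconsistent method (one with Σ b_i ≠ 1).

3

b = (47/26, -9/10, 6/65)
c = (0, -1/3, 13/6)
Ac = (0, 0, 65/36)
Σ b_i: 47/26·1 + (-9/10)·1 + 6/65·1 = 1 ✓
b·c: (-9/10)·(-1/3) + 6/65·13/6 = 1/2 ✓
b·c²: (-9/10)·1/9 + 6/65·169/36 = 1/3 ✓
b·Ac: 6/65·65/36 = 1/6 ✓; 3 stages ⇒ order 3.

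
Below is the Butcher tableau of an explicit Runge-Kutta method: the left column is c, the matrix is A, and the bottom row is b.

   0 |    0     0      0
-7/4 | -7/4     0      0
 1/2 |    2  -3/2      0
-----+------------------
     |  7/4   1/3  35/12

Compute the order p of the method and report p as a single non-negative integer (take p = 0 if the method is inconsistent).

0

b = (7/4, 1/3, 35/12)
c = (0, -7/4, 1/2)
Ac = (0, 0, 21/8)
Σ b_i: 7/4·1 + 1/3·1 + 35/12·1 = 5 ≠ 1 ⇒ order 0.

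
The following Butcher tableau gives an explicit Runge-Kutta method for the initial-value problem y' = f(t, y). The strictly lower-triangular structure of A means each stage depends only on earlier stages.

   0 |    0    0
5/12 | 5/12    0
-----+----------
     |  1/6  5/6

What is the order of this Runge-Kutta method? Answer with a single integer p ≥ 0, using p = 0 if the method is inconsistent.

b = (1/6, 5/6)
c = (0, 5/12)
Σ b_i: 1/6·1 + 5/6·1 = 1 ✓
b·c: 5/6·5/12 = 25/72 ≠ 1/2 ⇒ order 1.

1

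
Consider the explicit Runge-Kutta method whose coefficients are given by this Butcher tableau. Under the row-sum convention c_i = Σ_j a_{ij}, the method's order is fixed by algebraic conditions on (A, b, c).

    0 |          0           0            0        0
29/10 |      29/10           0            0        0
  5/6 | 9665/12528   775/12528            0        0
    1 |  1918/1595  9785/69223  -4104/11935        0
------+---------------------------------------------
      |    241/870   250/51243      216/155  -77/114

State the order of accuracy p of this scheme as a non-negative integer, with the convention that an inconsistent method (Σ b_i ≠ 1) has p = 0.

b = (241/870, 250/51243, 216/155, -77/114)
c = (0, 29/10, 5/6, 1)
Ac = (0, 0, 155/864, 19/154)
Σ b_i: 241/870·1 + 250/51243·1 + 216/155·1 + (-77/114)·1 = 1 ✓
b·c: 250/51243·29/10 + 216/155·5/6 + (-77/114)·1 = 1/2 ✓
b·c²: 250/51243·841/100 + 216/155·25/36 + (-77/114)·1 = 1/3 ✓
b·Ac: 216/155·155/864 + (-77/114)·19/154 = 1/6 ✓
b·c³: 250/51243·24389/1000 + 216/155·125/216 + (-77/114)·1 = 1/4 ✓
b·(c∘Ac): 216/155·775/5184 + (-77/114)·19/154 = 1/8 ✓
b·Ac²: 216/155·899/1728 + (-77/114)·19/20 = 1/12 ✓
b·A²c: (-77/114)·(-19/308) = 1/24 ✓; 4 stages ⇒ order 4.

4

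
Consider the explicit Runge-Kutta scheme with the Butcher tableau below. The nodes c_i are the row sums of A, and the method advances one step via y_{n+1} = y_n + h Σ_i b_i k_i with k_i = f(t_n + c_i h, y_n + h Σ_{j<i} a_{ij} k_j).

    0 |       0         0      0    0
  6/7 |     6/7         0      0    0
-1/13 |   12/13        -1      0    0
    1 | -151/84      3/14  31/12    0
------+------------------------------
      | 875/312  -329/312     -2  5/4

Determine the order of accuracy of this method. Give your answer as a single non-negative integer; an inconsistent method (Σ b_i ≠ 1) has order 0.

b = (875/312, -329/312, -2, 5/4)
c = (0, 6/7, -1/13, 1)
Ac = (0, 0, -6/7, -115/7644)
Σ b_i: 875/312·1 + (-329/312)·1 + (-2)·1 + 5/4·1 = 1 ✓
b·c: (-329/312)·6/7 + (-2)·(-1/13) + 5/4·1 = 1/2 ✓
b·c²: (-329/312)·36/49 + (-2)·1/169 + 5/4·1 = 2193/4732 ≠ 1/3 ⇒ order 2.
b·Ac: (-2)·(-6/7) + 5/4·(-115/7644) = 51841/30576 ≠ 1/6

2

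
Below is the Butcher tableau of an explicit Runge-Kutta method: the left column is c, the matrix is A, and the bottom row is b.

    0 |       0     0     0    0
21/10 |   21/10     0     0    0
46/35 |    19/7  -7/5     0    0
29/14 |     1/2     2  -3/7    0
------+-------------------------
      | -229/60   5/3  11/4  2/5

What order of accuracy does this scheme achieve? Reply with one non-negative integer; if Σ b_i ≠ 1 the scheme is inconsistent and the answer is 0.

b = (-229/60, 5/3, 11/4, 2/5)
c = (0, 21/10, 46/35, 29/14)
Ac = (0, 0, -147/50, 891/245)
Σ b_i: (-229/60)·1 + 5/3·1 + 11/4·1 + 2/5·1 = 1 ✓
b·c: 5/3·21/10 + 11/4·46/35 + 2/5·29/14 = 278/35 ≠ 1/2 ⇒ order 1.

1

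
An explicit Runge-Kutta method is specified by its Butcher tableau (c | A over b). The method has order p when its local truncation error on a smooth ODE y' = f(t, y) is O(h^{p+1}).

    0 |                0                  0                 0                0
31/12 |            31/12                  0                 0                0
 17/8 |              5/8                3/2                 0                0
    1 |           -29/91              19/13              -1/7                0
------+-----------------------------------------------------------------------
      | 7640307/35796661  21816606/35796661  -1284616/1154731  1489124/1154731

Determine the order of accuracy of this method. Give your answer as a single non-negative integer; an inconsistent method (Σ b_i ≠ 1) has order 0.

3

b = (7640307/35796661, 21816606/35796661, -1284616/1154731, 1489124/1154731)
c = (0, 31/12, 17/8, 1)
Ac = (0, 0, 31/8, 7583/2184)
Σ b_i: 7640307/35796661·1 + 21816606/35796661·1 + (-1284616/1154731)·1 + 1489124/1154731·1 = 1 ✓
b·c: 21816606/35796661·31/12 + (-1284616/1154731)·17/8 + 1489124/1154731·1 = 1/2 ✓
b·c²: 21816606/35796661·961/144 + (-1284616/1154731)·289/64 + 1489124/1154731·1 = 1/3 ✓
b·Ac: (-1284616/1154731)·31/8 + 1489124/1154731·7583/2184 = 1/6 ✓
b·c³: 21816606/35796661·29791/1728 + (-1284616/1154731)·4913/512 + 1489124/1154731·1 = 746088337/665125056 ≠ 1/4 ⇒ order 3.
b·(c∘Ac): (-1284616/1154731)·527/64 + 1489124/1154731·7583/2184 = -129784025/27713544 ≠ 1/8
b·Ac²: (-1284616/1154731)·961/96 + 1489124/1154731·477439/52416 = 101428985/166281264 ≠ 1/12
b·A²c: 1489124/1154731·(-31/56) = -1648673/2309462 ≠ 1/24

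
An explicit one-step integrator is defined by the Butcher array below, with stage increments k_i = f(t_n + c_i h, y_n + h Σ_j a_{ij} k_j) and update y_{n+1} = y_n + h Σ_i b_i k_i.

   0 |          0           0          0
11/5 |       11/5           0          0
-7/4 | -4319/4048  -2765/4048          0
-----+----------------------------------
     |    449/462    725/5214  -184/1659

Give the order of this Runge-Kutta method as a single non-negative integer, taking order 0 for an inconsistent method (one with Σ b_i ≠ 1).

b = (449/462, 725/5214, -184/1659)
c = (0, 11/5, -7/4)
Ac = (0, 0, -553/368)
Σ b_i: 449/462·1 + 725/5214·1 + (-184/1659)·1 = 1 ✓
b·c: 725/5214·11/5 + (-184/1659)·(-7/4) = 1/2 ✓
b·c²: 725/5214·121/25 + (-184/1659)·49/16 = 1/3 ✓
b·Ac: (-184/1659)·(-553/368) = 1/6 ✓; 3 stages ⇒ order 3.

3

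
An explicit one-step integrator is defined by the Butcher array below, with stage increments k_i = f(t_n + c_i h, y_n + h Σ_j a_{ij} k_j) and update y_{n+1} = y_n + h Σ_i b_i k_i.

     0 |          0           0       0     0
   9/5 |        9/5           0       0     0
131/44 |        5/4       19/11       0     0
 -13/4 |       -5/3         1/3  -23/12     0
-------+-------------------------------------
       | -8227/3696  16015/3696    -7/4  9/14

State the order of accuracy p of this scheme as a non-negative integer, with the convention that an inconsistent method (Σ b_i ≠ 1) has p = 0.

2

b = (-8227/3696, 16015/3696, -7/4, 9/14)
c = (0, 9/5, 131/44, -13/4)
Ac = (0, 0, 171/55, -13481/2640)
Σ b_i: (-8227/3696)·1 + 16015/3696·1 + (-7/4)·1 + 9/14·1 = 1 ✓
b·c: 16015/3696·9/5 + (-7/4)·131/44 + 9/14·(-13/4) = 1/2 ✓
b·c²: 16015/3696·81/25 + (-7/4)·17161/1936 + 9/14·169/16 = 1441129/271040 ≠ 1/3 ⇒ order 2.
b·Ac: (-7/4)·171/55 + 9/14·(-13481/2640) = -21495/2464 ≠ 1/6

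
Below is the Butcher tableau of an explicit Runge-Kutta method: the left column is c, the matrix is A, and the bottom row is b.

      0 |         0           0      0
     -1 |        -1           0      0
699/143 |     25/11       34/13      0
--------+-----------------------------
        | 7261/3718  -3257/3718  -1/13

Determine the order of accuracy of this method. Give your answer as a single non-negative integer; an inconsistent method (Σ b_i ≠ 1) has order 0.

2

b = (7261/3718, -3257/3718, -1/13)
c = (0, -1, 699/143)
Ac = (0, 0, -34/13)
Σ b_i: 7261/3718·1 + (-3257/3718)·1 + (-1/13)·1 = 1 ✓
b·c: (-3257/3718)·(-1) + (-1/13)·699/143 = 1/2 ✓
b·c²: (-3257/3718)·1 + (-1/13)·488601/20449 = -1442953/531674 ≠ 1/3 ⇒ order 2.
b·Ac: (-1/13)·(-34/13) = 34/169 ≠ 1/6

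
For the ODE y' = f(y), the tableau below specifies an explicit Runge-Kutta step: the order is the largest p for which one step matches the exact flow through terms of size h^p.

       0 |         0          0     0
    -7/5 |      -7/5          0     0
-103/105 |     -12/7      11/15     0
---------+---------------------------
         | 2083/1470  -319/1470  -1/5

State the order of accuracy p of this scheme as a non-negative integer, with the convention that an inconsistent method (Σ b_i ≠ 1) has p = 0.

b = (2083/1470, -319/1470, -1/5)
c = (0, -7/5, -103/105)
Ac = (0, 0, -77/75)
Σ b_i: 2083/1470·1 + (-319/1470)·1 + (-1/5)·1 = 1 ✓
b·c: (-319/1470)·(-7/5) + (-1/5)·(-103/105) = 1/2 ✓
b·c²: (-319/1470)·49/25 + (-1/5)·10609/11025 = -68111/110250 ≠ 1/3 ⇒ order 2.
b·Ac: (-1/5)·(-77/75) = 77/375 ≠ 1/6

2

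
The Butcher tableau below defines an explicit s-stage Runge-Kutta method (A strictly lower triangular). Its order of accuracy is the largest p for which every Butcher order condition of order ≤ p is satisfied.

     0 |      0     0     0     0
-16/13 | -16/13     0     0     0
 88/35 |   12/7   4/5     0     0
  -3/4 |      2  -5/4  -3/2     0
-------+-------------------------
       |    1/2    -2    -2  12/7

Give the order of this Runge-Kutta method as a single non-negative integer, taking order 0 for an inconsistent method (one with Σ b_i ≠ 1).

b = (1/2, -2, -2, 12/7)
c = (0, -16/13, 88/35, -3/4)
Ac = (0, 0, -64/65, -1016/455)
Σ b_i: 1/2·1 + (-2)·1 + (-2)·1 + 12/7·1 = -25/14 ≠ 1 ⇒ order 0.

0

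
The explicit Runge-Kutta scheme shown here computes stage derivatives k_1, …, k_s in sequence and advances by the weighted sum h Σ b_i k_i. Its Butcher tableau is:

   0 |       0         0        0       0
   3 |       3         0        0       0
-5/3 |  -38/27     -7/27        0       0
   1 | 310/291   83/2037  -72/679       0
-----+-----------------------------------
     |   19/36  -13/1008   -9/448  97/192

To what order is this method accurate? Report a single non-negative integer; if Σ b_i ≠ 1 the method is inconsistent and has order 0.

b = (19/36, -13/1008, -9/448, 97/192)
c = (0, 3, -5/3, 1)
Ac = (0, 0, -7/9, 29/97)
Σ b_i: 19/36·1 + (-13/1008)·1 + (-9/448)·1 + 97/192·1 = 1 ✓
b·c: (-13/1008)·3 + (-9/448)·(-5/3) + 97/192·1 = 1/2 ✓
b·c²: (-13/1008)·9 + (-9/448)·25/9 + 97/192·1 = 1/3 ✓
b·Ac: (-9/448)·(-7/9) + 97/192·29/97 = 1/6 ✓
b·c³: (-13/1008)·27 + (-9/448)·(-125/27) + 97/192·1 = 1/4 ✓
b·(c∘Ac): (-9/448)·35/27 + 97/192·29/97 = 1/8 ✓
b·Ac²: (-9/448)·(-7/3) + 97/192·7/97 = 1/12 ✓
b·A²c: 97/192·8/97 = 1/24 ✓; 4 stages ⇒ order 4.

4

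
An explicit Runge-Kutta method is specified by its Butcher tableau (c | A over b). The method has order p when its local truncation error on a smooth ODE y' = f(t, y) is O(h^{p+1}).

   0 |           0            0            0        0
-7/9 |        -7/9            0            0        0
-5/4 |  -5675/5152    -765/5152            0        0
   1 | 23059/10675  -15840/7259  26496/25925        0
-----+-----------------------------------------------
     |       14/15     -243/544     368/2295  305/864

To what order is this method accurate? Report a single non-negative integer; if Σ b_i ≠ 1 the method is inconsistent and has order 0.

b = (14/15, -243/544, 368/2295, 305/864)
c = (0, -7/9, -5/4, 1)
Ac = (0, 0, 85/736, 128/305)
Σ b_i: 14/15·1 + (-243/544)·1 + 368/2295·1 + 305/864·1 = 1 ✓
b·c: (-243/544)·(-7/9) + 368/2295·(-5/4) + 305/864·1 = 1/2 ✓
b·c²: (-243/544)·49/81 + 368/2295·25/16 + 305/864·1 = 1/3 ✓
b·Ac: 368/2295·85/736 + 305/864·128/305 = 1/6 ✓
b·c³: (-243/544)·(-343/729) + 368/2295·(-125/64) + 305/864·1 = 1/4 ✓
b·(c∘Ac): 368/2295·(-425/2944) + 305/864·128/305 = 1/8 ✓
b·Ac²: 368/2295·(-595/6624) + 305/864·152/549 = 1/12 ✓
b·A²c: 305/864·36/305 = 1/24 ✓; 4 stages ⇒ order 4.

4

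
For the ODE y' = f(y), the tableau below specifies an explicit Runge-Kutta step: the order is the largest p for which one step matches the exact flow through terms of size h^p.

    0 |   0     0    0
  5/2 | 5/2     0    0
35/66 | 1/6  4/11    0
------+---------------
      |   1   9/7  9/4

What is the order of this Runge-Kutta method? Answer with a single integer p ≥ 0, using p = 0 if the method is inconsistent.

b = (1, 9/7, 9/4)
c = (0, 5/2, 35/66)
Ac = (0, 0, 10/11)
Σ b_i: 1·1 + 9/7·1 + 9/4·1 = 127/28 ≠ 1 ⇒ order 0.

0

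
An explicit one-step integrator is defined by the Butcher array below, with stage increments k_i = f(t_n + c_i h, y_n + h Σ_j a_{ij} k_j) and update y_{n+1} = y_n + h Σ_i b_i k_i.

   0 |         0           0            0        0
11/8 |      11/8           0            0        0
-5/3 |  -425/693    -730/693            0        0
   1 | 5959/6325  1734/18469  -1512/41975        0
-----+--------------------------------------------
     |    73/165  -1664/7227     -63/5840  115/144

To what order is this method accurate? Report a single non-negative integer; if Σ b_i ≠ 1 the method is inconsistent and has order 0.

4

b = (73/165, -1664/7227, -63/5840, 115/144)
c = (0, 11/8, -5/3, 1)
Ac = (0, 0, -365/252, 87/460)
Σ b_i: 73/165·1 + (-1664/7227)·1 + (-63/5840)·1 + 115/144·1 = 1 ✓
b·c: (-1664/7227)·11/8 + (-63/5840)·(-5/3) + 115/144·1 = 1/2 ✓
b·c²: (-1664/7227)·121/64 + (-63/5840)·25/9 + 115/144·1 = 1/3 ✓
b·Ac: (-63/5840)·(-365/252) + 115/144·87/460 = 1/6 ✓
b·c³: (-1664/7227)·1331/512 + (-63/5840)·(-125/27) + 115/144·1 = 1/4 ✓
b·(c∘Ac): (-63/5840)·1825/756 + 115/144·87/460 = 1/8 ✓
b·Ac²: (-63/5840)·(-4015/2016) + 115/144·57/736 = 1/12 ✓
b·A²c: 115/144·6/115 = 1/24 ✓; 4 stages ⇒ order 4.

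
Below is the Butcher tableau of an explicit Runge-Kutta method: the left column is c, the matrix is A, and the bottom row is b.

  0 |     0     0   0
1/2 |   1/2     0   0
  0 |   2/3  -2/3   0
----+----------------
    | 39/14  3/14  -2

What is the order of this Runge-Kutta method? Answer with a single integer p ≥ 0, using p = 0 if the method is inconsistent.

b = (39/14, 3/14, -2)
c = (0, 1/2, 0)
Ac = (0, 0, -1/3)
Σ b_i: 39/14·1 + 3/14·1 + (-2)·1 = 1 ✓
b·c: 3/14·1/2 = 3/28 ≠ 1/2 ⇒ order 1.

1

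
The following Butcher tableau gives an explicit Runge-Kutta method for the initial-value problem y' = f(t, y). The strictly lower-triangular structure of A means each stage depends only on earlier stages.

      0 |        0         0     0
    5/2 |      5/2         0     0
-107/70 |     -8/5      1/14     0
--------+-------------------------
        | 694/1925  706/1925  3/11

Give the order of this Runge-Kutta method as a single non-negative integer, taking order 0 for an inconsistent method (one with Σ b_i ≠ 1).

2

b = (694/1925, 706/1925, 3/11)
c = (0, 5/2, -107/70)
Ac = (0, 0, 5/28)
Σ b_i: 694/1925·1 + 706/1925·1 + 3/11·1 = 1 ✓
b·c: 706/1925·5/2 + 3/11·(-107/70) = 1/2 ✓
b·c²: 706/1925·25/4 + 3/11·11449/4900 = 157897/53900 ≠ 1/3 ⇒ order 2.
b·Ac: 3/11·5/28 = 15/308 ≠ 1/6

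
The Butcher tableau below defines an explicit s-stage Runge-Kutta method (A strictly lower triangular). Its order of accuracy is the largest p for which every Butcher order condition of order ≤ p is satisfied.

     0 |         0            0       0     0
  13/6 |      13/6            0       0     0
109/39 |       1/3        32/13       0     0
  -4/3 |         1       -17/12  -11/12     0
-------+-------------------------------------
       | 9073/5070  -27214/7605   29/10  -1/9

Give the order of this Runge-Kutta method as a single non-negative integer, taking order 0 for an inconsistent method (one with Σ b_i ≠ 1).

b = (9073/5070, -27214/7605, 29/10, -1/9)
c = (0, 13/6, 109/39, -4/3)
Ac = (0, 0, 16/3, -1757/312)
Σ b_i: 9073/5070·1 + (-27214/7605)·1 + 29/10·1 + (-1/9)·1 = 1 ✓
b·c: (-27214/7605)·13/6 + 29/10·109/39 + (-1/9)·(-4/3) = 1/2 ✓
b·c²: (-27214/7605)·169/36 + 29/10·11881/1521 + (-1/9)·16/9 = 129053/22815 ≠ 1/3 ⇒ order 2.
b·Ac: 29/10·16/3 + (-1/9)·(-1757/312) = 225937/14040 ≠ 1/6

2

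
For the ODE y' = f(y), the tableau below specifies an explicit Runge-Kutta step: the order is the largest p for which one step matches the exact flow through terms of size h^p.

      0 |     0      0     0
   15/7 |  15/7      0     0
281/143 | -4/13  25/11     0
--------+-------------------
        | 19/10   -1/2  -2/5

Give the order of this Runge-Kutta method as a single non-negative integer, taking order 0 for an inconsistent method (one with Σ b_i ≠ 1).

1

b = (19/10, -1/2, -2/5)
c = (0, 15/7, 281/143)
Ac = (0, 0, 375/77)
Σ b_i: 19/10·1 + (-1/2)·1 + (-2/5)·1 = 1 ✓
b·c: (-1/2)·15/7 + (-2/5)·281/143 = -18593/10010 ≠ 1/2 ⇒ order 1.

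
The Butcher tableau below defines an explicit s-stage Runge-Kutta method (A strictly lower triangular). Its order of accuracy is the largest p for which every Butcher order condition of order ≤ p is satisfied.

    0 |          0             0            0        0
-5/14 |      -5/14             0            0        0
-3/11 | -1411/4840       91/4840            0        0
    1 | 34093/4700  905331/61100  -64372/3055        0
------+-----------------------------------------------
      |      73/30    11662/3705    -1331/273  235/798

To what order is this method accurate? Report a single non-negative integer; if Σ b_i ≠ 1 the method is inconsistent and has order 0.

b = (73/30, 11662/3705, -1331/273, 235/798)
c = (0, -5/14, -3/11, 1)
Ac = (0, 0, -13/1936, 171/376)
Σ b_i: 73/30·1 + 11662/3705·1 + (-1331/273)·1 + 235/798·1 = 1 ✓
b·c: 11662/3705·(-5/14) + (-1331/273)·(-3/11) + 235/798·1 = 1/2 ✓
b·c²: 11662/3705·25/196 + (-1331/273)·9/121 + 235/798·1 = 1/3 ✓
b·Ac: (-1331/273)·(-13/1936) + 235/798·171/376 = 1/6 ✓
b·c³: 11662/3705·(-125/2744) + (-1331/273)·(-27/1331) + 235/798·1 = 1/4 ✓
b·(c∘Ac): (-1331/273)·39/21296 + 235/798·171/376 = 1/8 ✓
b·Ac²: (-1331/273)·65/27104 + 235/798·8493/26320 = 1/12 ✓
b·A²c: 235/798·133/940 = 1/24 ✓; 4 stages ⇒ order 4.

4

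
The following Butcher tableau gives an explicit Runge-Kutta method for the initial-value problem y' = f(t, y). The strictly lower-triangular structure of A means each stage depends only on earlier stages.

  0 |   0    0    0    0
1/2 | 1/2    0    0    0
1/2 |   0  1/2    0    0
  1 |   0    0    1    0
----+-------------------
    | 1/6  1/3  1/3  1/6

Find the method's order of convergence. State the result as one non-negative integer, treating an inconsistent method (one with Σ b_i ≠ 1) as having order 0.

4

b = (1/6, 1/3, 1/3, 1/6)
c = (0, 1/2, 1/2, 1)
Ac = (0, 0, 1/4, 1/2)
Σ b_i: 1/6·1 + 1/3·1 + 1/3·1 + 1/6·1 = 1 ✓
b·c: 1/3·1/2 + 1/3·1/2 + 1/6·1 = 1/2 ✓
b·c²: 1/3·1/4 + 1/3·1/4 + 1/6·1 = 1/3 ✓
b·Ac: 1/3·1/4 + 1/6·1/2 = 1/6 ✓
b·c³: 1/3·1/8 + 1/3·1/8 + 1/6·1 = 1/4 ✓
b·(c∘Ac): 1/3·1/8 + 1/6·1/2 = 1/8 ✓
b·Ac²: 1/3·1/8 + 1/6·1/4 = 1/12 ✓
b·A²c: 1/6·1/4 = 1/24 ✓; 4 stages ⇒ order 4.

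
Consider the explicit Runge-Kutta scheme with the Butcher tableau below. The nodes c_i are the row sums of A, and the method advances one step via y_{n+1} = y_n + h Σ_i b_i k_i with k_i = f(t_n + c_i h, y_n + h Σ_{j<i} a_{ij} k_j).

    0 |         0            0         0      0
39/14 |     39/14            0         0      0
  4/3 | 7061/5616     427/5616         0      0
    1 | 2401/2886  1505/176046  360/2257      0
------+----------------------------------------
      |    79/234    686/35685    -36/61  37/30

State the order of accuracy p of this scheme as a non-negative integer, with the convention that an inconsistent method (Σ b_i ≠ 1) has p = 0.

b = (79/234, 686/35685, -36/61, 37/30)
c = (0, 39/14, 4/3, 1)
Ac = (0, 0, 61/288, 35/148)
Σ b_i: 79/234·1 + 686/35685·1 + (-36/61)·1 + 37/30·1 = 1 ✓
b·c: 686/35685·39/14 + (-36/61)·4/3 + 37/30·1 = 1/2 ✓
b·c²: 686/35685·1521/196 + (-36/61)·16/9 + 37/30·1 = 1/3 ✓
b·Ac: (-36/61)·61/288 + 37/30·35/148 = 1/6 ✓
b·c³: 686/35685·59319/2744 + (-36/61)·64/27 + 37/30·1 = 1/4 ✓
b·(c∘Ac): (-36/61)·61/216 + 37/30·35/148 = 1/8 ✓
b·Ac²: (-36/61)·793/1344 + 37/30·725/2072 = 1/12 ✓
b·A²c: 37/30·5/148 = 1/24 ✓; 4 stages ⇒ order 4.

4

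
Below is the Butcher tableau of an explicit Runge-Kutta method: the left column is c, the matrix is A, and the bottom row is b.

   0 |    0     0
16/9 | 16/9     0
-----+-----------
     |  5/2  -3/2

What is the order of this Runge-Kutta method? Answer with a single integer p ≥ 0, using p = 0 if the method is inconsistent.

b = (5/2, -3/2)
c = (0, 16/9)
Σ b_i: 5/2·1 + (-3/2)·1 = 1 ✓
b·c: (-3/2)·16/9 = -8/3 ≠ 1/2 ⇒ order 1.

1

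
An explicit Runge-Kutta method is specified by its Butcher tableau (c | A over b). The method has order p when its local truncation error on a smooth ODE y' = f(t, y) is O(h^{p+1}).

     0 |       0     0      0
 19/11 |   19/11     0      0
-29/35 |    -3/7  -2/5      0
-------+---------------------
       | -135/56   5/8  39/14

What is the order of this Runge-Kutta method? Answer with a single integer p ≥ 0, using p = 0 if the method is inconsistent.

b = (-135/56, 5/8, 39/14)
c = (0, 19/11, -29/35)
Ac = (0, 0, -38/55)
Σ b_i: (-135/56)·1 + 5/8·1 + 39/14·1 = 1 ✓
b·c: 5/8·19/11 + 39/14·(-29/35) = -26489/21560 ≠ 1/2 ⇒ order 1.

1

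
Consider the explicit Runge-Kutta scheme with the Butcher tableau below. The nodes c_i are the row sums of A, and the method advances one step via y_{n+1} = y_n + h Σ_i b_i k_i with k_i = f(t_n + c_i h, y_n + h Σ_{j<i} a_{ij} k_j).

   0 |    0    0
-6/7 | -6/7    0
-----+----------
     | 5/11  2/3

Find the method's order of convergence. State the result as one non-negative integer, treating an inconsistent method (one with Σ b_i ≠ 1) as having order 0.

0

b = (5/11, 2/3)
c = (0, -6/7)
Σ b_i: 5/11·1 + 2/3·1 = 37/33 ≠ 1 ⇒ order 0.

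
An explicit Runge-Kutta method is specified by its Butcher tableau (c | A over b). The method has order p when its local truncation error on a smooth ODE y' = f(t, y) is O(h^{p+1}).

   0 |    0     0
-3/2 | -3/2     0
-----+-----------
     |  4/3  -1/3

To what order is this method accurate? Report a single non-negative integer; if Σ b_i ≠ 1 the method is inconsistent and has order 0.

b = (4/3, -1/3)
c = (0, -3/2)
Σ b_i: 4/3·1 + (-1/3)·1 = 1 ✓
b·c: (-1/3)·(-3/2) = 1/2 ✓; 2 stages ⇒ order 2.

2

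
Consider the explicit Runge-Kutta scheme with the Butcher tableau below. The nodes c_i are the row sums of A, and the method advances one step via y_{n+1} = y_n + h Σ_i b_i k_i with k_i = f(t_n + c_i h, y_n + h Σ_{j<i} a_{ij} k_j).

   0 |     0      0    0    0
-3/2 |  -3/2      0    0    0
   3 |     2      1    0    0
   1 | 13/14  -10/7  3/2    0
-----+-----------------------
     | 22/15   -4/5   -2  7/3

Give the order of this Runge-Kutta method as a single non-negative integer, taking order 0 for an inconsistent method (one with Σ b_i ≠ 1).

1

b = (22/15, -4/5, -2, 7/3)
c = (0, -3/2, 3, 1)
Ac = (0, 0, -3/2, 93/14)
Σ b_i: 22/15·1 + (-4/5)·1 + (-2)·1 + 7/3·1 = 1 ✓
b·c: (-4/5)·(-3/2) + (-2)·3 + 7/3·1 = -37/15 ≠ 1/2 ⇒ order 1.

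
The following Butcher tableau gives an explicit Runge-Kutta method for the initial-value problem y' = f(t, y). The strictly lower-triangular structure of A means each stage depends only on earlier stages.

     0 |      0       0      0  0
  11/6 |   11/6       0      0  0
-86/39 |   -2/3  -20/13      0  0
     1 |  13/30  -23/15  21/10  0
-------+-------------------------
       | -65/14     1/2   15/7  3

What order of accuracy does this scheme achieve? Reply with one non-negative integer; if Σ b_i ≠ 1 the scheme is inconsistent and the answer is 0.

b = (-65/14, 1/2, 15/7, 3)
c = (0, 11/6, -86/39, 1)
Ac = (0, 0, -110/39, -8707/1170)
Σ b_i: (-65/14)·1 + 1/2·1 + 15/7·1 + 3·1 = 1 ✓
b·c: 1/2·11/6 + 15/7·(-86/39) + 3·1 = -883/1092 ≠ 1/2 ⇒ order 1.

1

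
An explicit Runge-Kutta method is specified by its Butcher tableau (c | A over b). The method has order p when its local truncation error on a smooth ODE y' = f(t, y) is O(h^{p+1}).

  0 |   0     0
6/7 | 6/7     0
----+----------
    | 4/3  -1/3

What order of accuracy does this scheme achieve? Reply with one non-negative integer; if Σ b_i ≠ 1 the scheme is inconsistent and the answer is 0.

1

b = (4/3, -1/3)
c = (0, 6/7)
Σ b_i: 4/3·1 + (-1/3)·1 = 1 ✓
b·c: (-1/3)·6/7 = -2/7 ≠ 1/2 ⇒ order 1.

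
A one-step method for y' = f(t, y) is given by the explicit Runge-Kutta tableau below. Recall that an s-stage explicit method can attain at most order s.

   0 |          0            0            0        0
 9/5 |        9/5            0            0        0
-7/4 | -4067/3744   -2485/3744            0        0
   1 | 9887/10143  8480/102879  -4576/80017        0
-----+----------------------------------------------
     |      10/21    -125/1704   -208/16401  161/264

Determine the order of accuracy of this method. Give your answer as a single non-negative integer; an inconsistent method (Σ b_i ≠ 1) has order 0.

b = (10/21, -125/1704, -208/16401, 161/264)
c = (0, 9/5, -7/4, 1)
Ac = (0, 0, -497/416, 40/161)
Σ b_i: 10/21·1 + (-125/1704)·1 + (-208/16401)·1 + 161/264·1 = 1 ✓
b·c: (-125/1704)·9/5 + (-208/16401)·(-7/4) + 161/264·1 = 1/2 ✓
b·c²: (-125/1704)·81/25 + (-208/16401)·49/16 + 161/264·1 = 1/3 ✓
b·Ac: (-208/16401)·(-497/416) + 161/264·40/161 = 1/6 ✓
b·c³: (-125/1704)·729/125 + (-208/16401)·(-343/64) + 161/264·1 = 1/4 ✓
b·(c∘Ac): (-208/16401)·3479/1664 + 161/264·40/161 = 1/8 ✓
b·Ac²: (-208/16401)·(-4473/2080) + 161/264·74/805 = 1/12 ✓
b·A²c: 161/264·11/161 = 1/24 ✓; 4 stages ⇒ order 4.

4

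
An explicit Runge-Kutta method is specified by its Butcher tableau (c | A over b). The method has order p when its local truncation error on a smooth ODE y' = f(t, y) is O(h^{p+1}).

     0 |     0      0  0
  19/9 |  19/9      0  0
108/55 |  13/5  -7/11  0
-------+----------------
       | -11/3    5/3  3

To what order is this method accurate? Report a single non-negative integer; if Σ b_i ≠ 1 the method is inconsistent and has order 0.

1

b = (-11/3, 5/3, 3)
c = (0, 19/9, 108/55)
Ac = (0, 0, -133/99)
Σ b_i: (-11/3)·1 + 5/3·1 + 3·1 = 1 ✓
b·c: 5/3·19/9 + 3·108/55 = 13973/1485 ≠ 1/2 ⇒ order 1.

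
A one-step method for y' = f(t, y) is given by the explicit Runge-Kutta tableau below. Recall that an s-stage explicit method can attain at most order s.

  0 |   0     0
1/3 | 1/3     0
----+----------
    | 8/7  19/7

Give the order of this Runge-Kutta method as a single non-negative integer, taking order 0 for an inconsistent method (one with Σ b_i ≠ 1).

b = (8/7, 19/7)
c = (0, 1/3)
Σ b_i: 8/7·1 + 19/7·1 = 27/7 ≠ 1 ⇒ order 0.

0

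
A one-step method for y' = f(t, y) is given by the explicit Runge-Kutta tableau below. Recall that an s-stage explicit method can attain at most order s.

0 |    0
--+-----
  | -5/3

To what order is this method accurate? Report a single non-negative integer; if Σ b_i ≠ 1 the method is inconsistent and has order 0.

b = (-5/3)
c = (0)
Σ b_i: (-5/3)·1 = -5/3 ≠ 1 ⇒ order 0.

0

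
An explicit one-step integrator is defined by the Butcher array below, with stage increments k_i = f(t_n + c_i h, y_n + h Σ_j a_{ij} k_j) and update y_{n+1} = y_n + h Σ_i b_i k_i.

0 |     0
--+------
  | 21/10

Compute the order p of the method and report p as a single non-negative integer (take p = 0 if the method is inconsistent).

b = (21/10)
c = (0)
Σ b_i: 21/10·1 = 21/10 ≠ 1 ⇒ order 0.

0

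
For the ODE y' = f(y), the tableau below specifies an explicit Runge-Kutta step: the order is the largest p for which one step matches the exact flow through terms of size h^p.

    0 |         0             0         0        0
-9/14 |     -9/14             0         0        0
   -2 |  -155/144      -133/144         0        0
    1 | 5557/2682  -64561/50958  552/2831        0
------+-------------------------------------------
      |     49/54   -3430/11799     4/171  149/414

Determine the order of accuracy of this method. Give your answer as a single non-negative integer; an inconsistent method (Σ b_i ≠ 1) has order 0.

b = (49/54, -3430/11799, 4/171, 149/414)
c = (0, -9/14, -2, 1)
Ac = (0, 0, 19/32, 253/596)
Σ b_i: 49/54·1 + (-3430/11799)·1 + 4/171·1 + 149/414·1 = 1 ✓
b·c: (-3430/11799)·(-9/14) + 4/171·(-2) + 149/414·1 = 1/2 ✓
b·c²: (-3430/11799)·81/196 + 4/171·4 + 149/414·1 = 1/3 ✓
b·Ac: 4/171·19/32 + 149/414·253/596 = 1/6 ✓
b·c³: (-3430/11799)·(-729/2744) + 4/171·(-8) + 149/414·1 = 1/4 ✓
b·(c∘Ac): 4/171·(-19/16) + 149/414·253/596 = 1/8 ✓
b·Ac²: 4/171·(-171/448) + 149/414·2139/8344 = 1/12 ✓
b·A²c: 149/414·69/596 = 1/24 ✓; 4 stages ⇒ order 4.

4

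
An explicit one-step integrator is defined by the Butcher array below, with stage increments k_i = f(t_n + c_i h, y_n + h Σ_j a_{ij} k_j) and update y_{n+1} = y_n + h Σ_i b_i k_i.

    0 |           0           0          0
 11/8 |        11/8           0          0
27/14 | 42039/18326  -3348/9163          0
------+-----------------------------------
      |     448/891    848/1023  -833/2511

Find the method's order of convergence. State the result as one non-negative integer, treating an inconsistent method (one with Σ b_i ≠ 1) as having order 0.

b = (448/891, 848/1023, -833/2511)
c = (0, 11/8, 27/14)
Ac = (0, 0, -837/1666)
Σ b_i: 448/891·1 + 848/1023·1 + (-833/2511)·1 = 1 ✓
b·c: 848/1023·11/8 + (-833/2511)·27/14 = 1/2 ✓
b·c²: 848/1023·121/64 + (-833/2511)·729/196 = 1/3 ✓
b·Ac: (-833/2511)·(-837/1666) = 1/6 ✓; 3 stages ⇒ order 3.

3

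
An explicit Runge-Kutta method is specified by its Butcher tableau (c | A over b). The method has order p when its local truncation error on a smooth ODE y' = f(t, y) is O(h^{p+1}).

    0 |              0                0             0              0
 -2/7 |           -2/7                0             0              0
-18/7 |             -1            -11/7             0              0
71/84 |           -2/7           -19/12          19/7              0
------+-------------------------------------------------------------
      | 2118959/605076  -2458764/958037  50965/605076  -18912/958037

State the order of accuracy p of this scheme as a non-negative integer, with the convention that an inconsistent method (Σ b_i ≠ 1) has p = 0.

b = (2118959/605076, -2458764/958037, 50965/605076, -18912/958037)
c = (0, -2/7, -18/7, 71/84)
Ac = (0, 0, 22/49, -1919/294)
Σ b_i: 2118959/605076·1 + (-2458764/958037)·1 + 50965/605076·1 + (-18912/958037)·1 = 1 ✓
b·c: (-2458764/958037)·(-2/7) + 50965/605076·(-18/7) + (-18912/958037)·71/84 = 1/2 ✓
b·c²: (-2458764/958037)·4/49 + 50965/605076·324/49 + (-18912/958037)·5041/7056 = 1/3 ✓
b·Ac: 50965/605076·22/49 + (-18912/958037)·(-1919/294) = 1/6 ✓
b·c³: (-2458764/958037)·(-8/343) + 50965/605076·(-5832/343) + (-18912/958037)·357911/592704 = -61559707/44473086 ≠ 1/4 ⇒ order 3.
b·(c∘Ac): 50965/605076·(-396/343) + (-18912/958037)·(-136249/24696) = 86459/7412181 ≠ 1/8
b·Ac²: 50965/605076·(-44/343) + (-18912/958037)·18335/1029 = -18810695/51885267 ≠ 1/12
b·A²c: (-18912/958037)·418/343 = -416064/17295089 ≠ 1/24

3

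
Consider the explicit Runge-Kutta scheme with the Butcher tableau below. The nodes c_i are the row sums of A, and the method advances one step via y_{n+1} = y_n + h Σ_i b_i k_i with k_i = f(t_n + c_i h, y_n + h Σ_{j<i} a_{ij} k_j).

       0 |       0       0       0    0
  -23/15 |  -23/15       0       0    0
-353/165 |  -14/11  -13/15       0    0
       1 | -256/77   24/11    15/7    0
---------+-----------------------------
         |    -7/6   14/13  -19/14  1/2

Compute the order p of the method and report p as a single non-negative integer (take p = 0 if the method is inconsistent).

0

b = (-7/6, 14/13, -19/14, 1/2)
c = (0, -23/15, -353/165, 1)
Ac = (0, 0, 299/225, -3053/385)
Σ b_i: (-7/6)·1 + 14/13·1 + (-19/14)·1 + 1/2·1 = -517/546 ≠ 1 ⇒ order 0.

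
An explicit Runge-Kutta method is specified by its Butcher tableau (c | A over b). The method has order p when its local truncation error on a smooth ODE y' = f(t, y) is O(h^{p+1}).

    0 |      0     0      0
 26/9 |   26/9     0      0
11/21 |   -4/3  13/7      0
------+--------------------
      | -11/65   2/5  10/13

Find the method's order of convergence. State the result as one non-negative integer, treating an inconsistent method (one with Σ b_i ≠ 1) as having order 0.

b = (-11/65, 2/5, 10/13)
c = (0, 26/9, 11/21)
Ac = (0, 0, 338/63)
Σ b_i: (-11/65)·1 + 2/5·1 + 10/13·1 = 1 ✓
b·c: 2/5·26/9 + 10/13·11/21 = 6382/4095 ≠ 1/2 ⇒ order 1.

1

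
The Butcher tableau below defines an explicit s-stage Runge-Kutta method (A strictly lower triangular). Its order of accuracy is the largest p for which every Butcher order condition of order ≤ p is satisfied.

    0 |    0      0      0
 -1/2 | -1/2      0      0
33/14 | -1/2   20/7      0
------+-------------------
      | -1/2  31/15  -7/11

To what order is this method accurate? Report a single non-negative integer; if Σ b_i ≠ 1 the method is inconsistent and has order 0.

0

b = (-1/2, 31/15, -7/11)
c = (0, -1/2, 33/14)
Ac = (0, 0, -10/7)
Σ b_i: (-1/2)·1 + 31/15·1 + (-7/11)·1 = 307/330 ≠ 1 ⇒ order 0.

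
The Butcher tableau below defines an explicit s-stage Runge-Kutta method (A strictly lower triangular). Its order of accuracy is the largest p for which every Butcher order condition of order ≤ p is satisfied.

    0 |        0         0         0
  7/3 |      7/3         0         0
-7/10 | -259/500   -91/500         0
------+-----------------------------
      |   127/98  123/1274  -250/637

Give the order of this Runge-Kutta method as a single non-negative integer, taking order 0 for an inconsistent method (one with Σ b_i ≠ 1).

b = (127/98, 123/1274, -250/637)
c = (0, 7/3, -7/10)
Ac = (0, 0, -637/1500)
Σ b_i: 127/98·1 + 123/1274·1 + (-250/637)·1 = 1 ✓
b·c: 123/1274·7/3 + (-250/637)·(-7/10) = 1/2 ✓
b·c²: 123/1274·49/9 + (-250/637)·49/100 = 1/3 ✓
b·Ac: (-250/637)·(-637/1500) = 1/6 ✓; 3 stages ⇒ order 3.

3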